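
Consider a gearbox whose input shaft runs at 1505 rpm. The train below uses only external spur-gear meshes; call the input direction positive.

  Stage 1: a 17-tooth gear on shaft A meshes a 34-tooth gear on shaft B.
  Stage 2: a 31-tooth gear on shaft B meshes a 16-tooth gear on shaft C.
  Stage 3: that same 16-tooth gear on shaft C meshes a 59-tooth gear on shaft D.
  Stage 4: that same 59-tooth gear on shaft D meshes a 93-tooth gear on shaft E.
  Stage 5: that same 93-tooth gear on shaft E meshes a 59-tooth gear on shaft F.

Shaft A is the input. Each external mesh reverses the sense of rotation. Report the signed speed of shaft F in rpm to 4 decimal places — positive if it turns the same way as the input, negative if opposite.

Stage 1 [17T→34T]: ω = 1505.0000×17/34 = 752.5000 rpm, dir flips to −; running = −752.5000
Stage 2 [31T→16T]: ω = 752.5000×31/16 = 1457.9688 rpm, dir flips to +; running = +1457.9688
Stage 3 [16T→59T]: ω = 1457.9688×16/59 = 395.3814 rpm, dir flips to −; running = −395.3814
Stage 4 [59T→93T]: ω = 395.3814×59/93 = 250.8333 rpm, dir flips to +; running = +250.8333
Stage 5 [93T→59T]: ω = 250.8333×93/59 = 395.3814 rpm, dir flips to −; running = −395.3814

-395.3814 rpm (opposite to input, |ω| = 395.3814 rpm)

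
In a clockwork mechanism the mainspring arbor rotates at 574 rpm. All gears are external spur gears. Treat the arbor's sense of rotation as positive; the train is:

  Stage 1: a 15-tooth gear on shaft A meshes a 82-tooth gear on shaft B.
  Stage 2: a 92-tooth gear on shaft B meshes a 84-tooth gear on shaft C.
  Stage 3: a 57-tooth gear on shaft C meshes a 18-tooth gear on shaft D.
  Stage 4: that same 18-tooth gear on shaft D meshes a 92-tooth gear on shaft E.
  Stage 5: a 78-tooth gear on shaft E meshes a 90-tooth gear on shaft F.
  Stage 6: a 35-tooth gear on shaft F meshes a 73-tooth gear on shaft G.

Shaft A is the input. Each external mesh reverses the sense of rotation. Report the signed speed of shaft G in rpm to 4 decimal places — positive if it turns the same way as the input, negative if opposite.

+29.6062 rpm (same as input, |ω| = 29.6062 rpm)

Stage 1 [15T→82T]: ω = 574.0000×15/82 = 105.0000 rpm, dir flips to −; running = −105.0000
Stage 2 [92T→84T]: ω = 105.0000×92/84 = 115.0000 rpm, dir flips to +; running = +115.0000
Stage 3 [57T→18T]: ω = 115.0000×57/18 = 364.1667 rpm, dir flips to −; running = −364.1667
Stage 4 [18T→92T]: ω = 364.1667×18/92 = 71.2500 rpm, dir flips to +; running = +71.2500
Stage 5 [78T→90T]: ω = 71.2500×78/90 = 61.7500 rpm, dir flips to −; running = −61.7500
Stage 6 [35T→73T]: ω = 61.7500×35/73 = 29.6062 rpm, dir flips to +; running = +29.6062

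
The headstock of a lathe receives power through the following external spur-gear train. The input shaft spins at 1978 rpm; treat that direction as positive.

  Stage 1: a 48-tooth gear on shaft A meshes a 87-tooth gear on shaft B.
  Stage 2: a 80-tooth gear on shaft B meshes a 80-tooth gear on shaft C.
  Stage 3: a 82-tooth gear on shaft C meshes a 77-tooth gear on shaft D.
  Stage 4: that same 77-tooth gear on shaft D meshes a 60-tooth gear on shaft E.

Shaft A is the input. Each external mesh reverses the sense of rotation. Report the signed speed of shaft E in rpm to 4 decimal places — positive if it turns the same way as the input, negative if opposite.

+1491.4575 rpm (same as input, |ω| = 1491.4575 rpm)

Stage 1 [48T→87T]: ω = 1978.0000×48/87 = 1091.3103 rpm, dir flips to −; running = −1091.3103
Stage 2 [80T→80T]: ω = 1091.3103×80/80 = 1091.3103 rpm, dir flips to +; running = +1091.3103
Stage 3 [82T→77T]: ω = 1091.3103×82/77 = 1162.1747 rpm, dir flips to −; running = −1162.1747
Stage 4 [77T→60T]: ω = 1162.1747×77/60 = 1491.4575 rpm, dir flips to +; running = +1491.4575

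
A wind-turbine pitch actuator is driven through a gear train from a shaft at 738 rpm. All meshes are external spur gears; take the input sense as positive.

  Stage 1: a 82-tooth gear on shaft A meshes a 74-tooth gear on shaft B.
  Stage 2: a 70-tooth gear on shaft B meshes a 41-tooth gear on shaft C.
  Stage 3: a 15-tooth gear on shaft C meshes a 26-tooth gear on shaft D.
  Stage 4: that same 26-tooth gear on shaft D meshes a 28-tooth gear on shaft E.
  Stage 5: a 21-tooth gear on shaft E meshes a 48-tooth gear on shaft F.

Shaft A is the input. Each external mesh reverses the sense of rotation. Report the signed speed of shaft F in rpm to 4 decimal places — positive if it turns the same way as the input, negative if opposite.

Stage 1 [82T→74T]: ω = 738.0000×82/74 = 817.7838 rpm, dir flips to −; running = −817.7838
Stage 2 [70T→41T]: ω = 817.7838×70/41 = 1396.2162 rpm, dir flips to +; running = +1396.2162
Stage 3 [15T→26T]: ω = 1396.2162×15/26 = 805.5094 rpm, dir flips to −; running = −805.5094
Stage 4 [26T→28T]: ω = 805.5094×26/28 = 747.9730 rpm, dir flips to +; running = +747.9730
Stage 5 [21T→48T]: ω = 747.9730×21/48 = 327.2382 rpm, dir flips to −; running = −327.2382

-327.2382 rpm (opposite to input, |ω| = 327.2382 rpm)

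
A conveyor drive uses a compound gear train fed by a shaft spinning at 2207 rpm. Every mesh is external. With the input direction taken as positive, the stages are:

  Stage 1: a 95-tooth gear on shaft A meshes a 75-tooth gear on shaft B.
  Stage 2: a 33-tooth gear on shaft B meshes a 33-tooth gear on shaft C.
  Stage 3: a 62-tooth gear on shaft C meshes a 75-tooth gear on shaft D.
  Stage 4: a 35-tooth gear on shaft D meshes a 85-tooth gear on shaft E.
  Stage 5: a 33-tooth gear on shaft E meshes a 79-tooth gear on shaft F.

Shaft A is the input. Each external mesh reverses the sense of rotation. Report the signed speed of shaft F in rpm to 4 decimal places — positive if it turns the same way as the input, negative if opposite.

Stage 1 [95T→75T]: ω = 2207.0000×95/75 = 2795.5333 rpm, dir flips to −; running = −2795.5333
Stage 2 [33T→33T]: ω = 2795.5333×33/33 = 2795.5333 rpm, dir flips to +; running = +2795.5333
Stage 3 [62T→75T]: ω = 2795.5333×62/75 = 2310.9742 rpm, dir flips to −; running = −2310.9742
Stage 4 [35T→85T]: ω = 2310.9742×35/85 = 951.5776 rpm, dir flips to +; running = +951.5776
Stage 5 [33T→79T]: ω = 951.5776×33/79 = 397.4944 rpm, dir flips to −; running = −397.4944

-397.4944 rpm (opposite to input, |ω| = 397.4944 rpm)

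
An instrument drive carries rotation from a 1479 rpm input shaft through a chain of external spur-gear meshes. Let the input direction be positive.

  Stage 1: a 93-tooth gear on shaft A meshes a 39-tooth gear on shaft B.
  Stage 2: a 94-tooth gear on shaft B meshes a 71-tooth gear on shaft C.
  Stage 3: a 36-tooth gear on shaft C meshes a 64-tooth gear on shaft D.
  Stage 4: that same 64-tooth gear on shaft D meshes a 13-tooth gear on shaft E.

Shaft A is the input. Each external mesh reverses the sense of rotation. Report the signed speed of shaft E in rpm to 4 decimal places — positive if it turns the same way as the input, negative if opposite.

Stage 1 [93T→39T]: ω = 1479.0000×93/39 = 3526.8462 rpm, dir flips to −; running = −3526.8462
Stage 2 [94T→71T]: ω = 3526.8462×94/71 = 4669.3456 rpm, dir flips to +; running = +4669.3456
Stage 3 [36T→64T]: ω = 4669.3456×36/64 = 2626.5069 rpm, dir flips to −; running = −2626.5069
Stage 4 [64T→13T]: ω = 2626.5069×64/13 = 12930.4955 rpm, dir flips to +; running = +12930.4955

+12930.4955 rpm (same as input, |ω| = 12930.4955 rpm)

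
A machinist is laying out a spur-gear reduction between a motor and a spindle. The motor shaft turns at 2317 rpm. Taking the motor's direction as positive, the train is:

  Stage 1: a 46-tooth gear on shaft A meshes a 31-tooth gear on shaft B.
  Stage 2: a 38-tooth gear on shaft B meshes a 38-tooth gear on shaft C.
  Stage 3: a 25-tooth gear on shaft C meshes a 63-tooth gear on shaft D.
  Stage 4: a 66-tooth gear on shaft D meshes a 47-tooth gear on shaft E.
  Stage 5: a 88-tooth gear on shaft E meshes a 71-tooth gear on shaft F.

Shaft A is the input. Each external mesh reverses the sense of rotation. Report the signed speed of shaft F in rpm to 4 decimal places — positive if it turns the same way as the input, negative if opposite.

Stage 1 [46T→31T]: ω = 2317.0000×46/31 = 3438.1290 rpm, dir flips to −; running = −3438.1290
Stage 2 [38T→38T]: ω = 3438.1290×38/38 = 3438.1290 rpm, dir flips to +; running = +3438.1290
Stage 3 [25T→63T]: ω = 3438.1290×25/63 = 1364.3369 rpm, dir flips to −; running = −1364.3369
Stage 4 [66T→47T]: ω = 1364.3369×66/47 = 1915.8774 rpm, dir flips to +; running = +1915.8774
Stage 5 [88T→71T]: ω = 1915.8774×88/71 = 2374.6086 rpm, dir flips to −; running = −2374.6086

-2374.6086 rpm (opposite to input, |ω| = 2374.6086 rpm)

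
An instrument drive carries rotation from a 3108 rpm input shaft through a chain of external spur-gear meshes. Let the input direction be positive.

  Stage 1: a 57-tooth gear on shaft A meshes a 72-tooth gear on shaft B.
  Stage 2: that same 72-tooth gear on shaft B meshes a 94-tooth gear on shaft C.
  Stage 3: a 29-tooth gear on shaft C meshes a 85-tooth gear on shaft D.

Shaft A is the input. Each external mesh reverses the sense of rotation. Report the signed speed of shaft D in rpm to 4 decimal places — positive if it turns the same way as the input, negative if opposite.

-642.9942 rpm (opposite to input, |ω| = 642.9942 rpm)

Stage 1 [57T→72T]: ω = 3108.0000×57/72 = 2460.5000 rpm, dir flips to −; running = −2460.5000
Stage 2 [72T→94T]: ω = 2460.5000×72/94 = 1884.6383 rpm, dir flips to +; running = +1884.6383
Stage 3 [29T→85T]: ω = 1884.6383×29/85 = 642.9942 rpm, dir flips to −; running = −642.9942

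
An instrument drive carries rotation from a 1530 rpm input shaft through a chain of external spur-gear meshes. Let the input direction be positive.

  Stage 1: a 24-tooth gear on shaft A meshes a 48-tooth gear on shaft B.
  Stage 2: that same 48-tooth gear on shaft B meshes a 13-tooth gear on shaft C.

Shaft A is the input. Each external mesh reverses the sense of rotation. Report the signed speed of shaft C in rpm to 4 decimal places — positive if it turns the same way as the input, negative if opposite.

Stage 1 [24T→48T]: ω = 1530.0000×24/48 = 765.0000 rpm, dir flips to −; running = −765.0000
Stage 2 [48T→13T]: ω = 765.0000×48/13 = 2824.6154 rpm, dir flips to +; running = +2824.6154

+2824.6154 rpm (same as input, |ω| = 2824.6154 rpm)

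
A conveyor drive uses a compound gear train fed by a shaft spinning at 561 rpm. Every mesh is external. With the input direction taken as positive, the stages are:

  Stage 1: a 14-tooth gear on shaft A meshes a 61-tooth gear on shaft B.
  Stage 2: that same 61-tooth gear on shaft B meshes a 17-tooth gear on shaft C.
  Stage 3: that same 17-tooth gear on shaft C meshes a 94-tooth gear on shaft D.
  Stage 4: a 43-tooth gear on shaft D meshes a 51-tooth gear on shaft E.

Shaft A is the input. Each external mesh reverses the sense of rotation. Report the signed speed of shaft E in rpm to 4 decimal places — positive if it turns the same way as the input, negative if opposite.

+70.4468 rpm (same as input, |ω| = 70.4468 rpm)

Stage 1 [14T→61T]: ω = 561.0000×14/61 = 128.7541 rpm, dir flips to −; running = −128.7541
Stage 2 [61T→17T]: ω = 128.7541×61/17 = 462.0000 rpm, dir flips to +; running = +462.0000
Stage 3 [17T→94T]: ω = 462.0000×17/94 = 83.5532 rpm, dir flips to −; running = −83.5532
Stage 4 [43T→51T]: ω = 83.5532×43/51 = 70.4468 rpm, dir flips to +; running = +70.4468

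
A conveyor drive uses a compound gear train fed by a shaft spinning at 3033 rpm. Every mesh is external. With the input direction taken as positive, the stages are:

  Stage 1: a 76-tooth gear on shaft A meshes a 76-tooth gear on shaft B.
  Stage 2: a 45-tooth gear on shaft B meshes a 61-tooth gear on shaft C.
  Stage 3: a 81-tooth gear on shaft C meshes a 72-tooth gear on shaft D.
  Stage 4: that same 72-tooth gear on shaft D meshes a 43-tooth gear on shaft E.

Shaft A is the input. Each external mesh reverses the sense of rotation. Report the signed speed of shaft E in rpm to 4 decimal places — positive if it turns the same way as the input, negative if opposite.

Stage 1 [76T→76T]: ω = 3033.0000×76/76 = 3033.0000 rpm, dir flips to −; running = −3033.0000
Stage 2 [45T→61T]: ω = 3033.0000×45/61 = 2237.4590 rpm, dir flips to +; running = +2237.4590
Stage 3 [81T→72T]: ω = 2237.4590×81/72 = 2517.1414 rpm, dir flips to −; running = −2517.1414
Stage 4 [72T→43T]: ω = 2517.1414×72/43 = 4214.7484 rpm, dir flips to +; running = +4214.7484

+4214.7484 rpm (same as input, |ω| = 4214.7484 rpm)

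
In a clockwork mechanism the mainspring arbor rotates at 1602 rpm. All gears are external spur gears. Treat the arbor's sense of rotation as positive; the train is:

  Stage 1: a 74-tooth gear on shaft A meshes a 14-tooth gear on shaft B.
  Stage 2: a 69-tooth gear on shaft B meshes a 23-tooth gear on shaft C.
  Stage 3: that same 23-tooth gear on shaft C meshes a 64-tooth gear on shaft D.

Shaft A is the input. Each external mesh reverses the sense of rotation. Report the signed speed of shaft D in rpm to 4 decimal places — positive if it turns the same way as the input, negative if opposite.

Stage 1 [74T→14T]: ω = 1602.0000×74/14 = 8467.7143 rpm, dir flips to −; running = −8467.7143
Stage 2 [69T→23T]: ω = 8467.7143×69/23 = 25403.1429 rpm, dir flips to +; running = +25403.1429
Stage 3 [23T→64T]: ω = 25403.1429×23/64 = 9129.2545 rpm, dir flips to −; running = −9129.2545

-9129.2545 rpm (opposite to input, |ω| = 9129.2545 rpm)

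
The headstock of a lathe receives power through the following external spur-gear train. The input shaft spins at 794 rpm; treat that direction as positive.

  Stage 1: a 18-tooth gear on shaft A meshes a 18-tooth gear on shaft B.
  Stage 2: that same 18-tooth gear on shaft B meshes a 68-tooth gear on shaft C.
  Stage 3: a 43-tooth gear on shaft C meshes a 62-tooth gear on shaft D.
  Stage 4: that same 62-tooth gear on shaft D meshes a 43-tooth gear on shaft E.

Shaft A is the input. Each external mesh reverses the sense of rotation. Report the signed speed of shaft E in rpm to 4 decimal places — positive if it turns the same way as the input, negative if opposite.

Stage 1 [18T→18T]: ω = 794.0000×18/18 = 794.0000 rpm, dir flips to −; running = −794.0000
Stage 2 [18T→68T]: ω = 794.0000×18/68 = 210.1765 rpm, dir flips to +; running = +210.1765
Stage 3 [43T→62T]: ω = 210.1765×43/62 = 145.7676 rpm, dir flips to −; running = −145.7676
Stage 4 [62T→43T]: ω = 145.7676×62/43 = 210.1765 rpm, dir flips to +; running = +210.1765

+210.1765 rpm (same as input, |ω| = 210.1765 rpm)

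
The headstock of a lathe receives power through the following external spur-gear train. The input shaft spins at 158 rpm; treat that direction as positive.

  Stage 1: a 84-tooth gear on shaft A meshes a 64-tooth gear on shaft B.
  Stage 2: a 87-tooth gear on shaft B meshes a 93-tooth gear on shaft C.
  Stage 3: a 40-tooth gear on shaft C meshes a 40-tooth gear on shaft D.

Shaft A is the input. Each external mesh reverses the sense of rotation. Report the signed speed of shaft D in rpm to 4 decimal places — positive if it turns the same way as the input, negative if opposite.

-193.9960 rpm (opposite to input, |ω| = 193.9960 rpm)

Stage 1 [84T→64T]: ω = 158.0000×84/64 = 207.3750 rpm, dir flips to −; running = −207.3750
Stage 2 [87T→93T]: ω = 207.3750×87/93 = 193.9960 rpm, dir flips to +; running = +193.9960
Stage 3 [40T→40T]: ω = 193.9960×40/40 = 193.9960 rpm, dir flips to −; running = −193.9960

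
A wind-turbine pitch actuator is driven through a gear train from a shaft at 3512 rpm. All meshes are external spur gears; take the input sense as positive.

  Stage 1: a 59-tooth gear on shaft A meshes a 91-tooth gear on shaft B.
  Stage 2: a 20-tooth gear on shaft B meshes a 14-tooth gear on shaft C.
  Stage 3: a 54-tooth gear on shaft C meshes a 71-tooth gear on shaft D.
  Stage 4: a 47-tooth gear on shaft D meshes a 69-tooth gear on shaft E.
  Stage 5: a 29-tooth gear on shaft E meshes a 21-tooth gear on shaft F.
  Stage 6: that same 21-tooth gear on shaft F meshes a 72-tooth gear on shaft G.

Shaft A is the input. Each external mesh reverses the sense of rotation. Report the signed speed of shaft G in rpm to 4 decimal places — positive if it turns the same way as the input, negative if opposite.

Stage 1 [59T→91T]: ω = 3512.0000×59/91 = 2277.0110 rpm, dir flips to −; running = −2277.0110
Stage 2 [20T→14T]: ω = 2277.0110×20/14 = 3252.8728 rpm, dir flips to +; running = +3252.8728
Stage 3 [54T→71T]: ω = 3252.8728×54/71 = 2474.0160 rpm, dir flips to −; running = −2474.0160
Stage 4 [47T→69T]: ω = 2474.0160×47/69 = 1685.1993 rpm, dir flips to +; running = +1685.1993
Stage 5 [29T→21T]: ω = 1685.1993×29/21 = 2327.1800 rpm, dir flips to −; running = −2327.1800
Stage 6 [21T→72T]: ω = 2327.1800×21/72 = 678.7608 rpm, dir flips to +; running = +678.7608

+678.7608 rpm (same as input, |ω| = 678.7608 rpm)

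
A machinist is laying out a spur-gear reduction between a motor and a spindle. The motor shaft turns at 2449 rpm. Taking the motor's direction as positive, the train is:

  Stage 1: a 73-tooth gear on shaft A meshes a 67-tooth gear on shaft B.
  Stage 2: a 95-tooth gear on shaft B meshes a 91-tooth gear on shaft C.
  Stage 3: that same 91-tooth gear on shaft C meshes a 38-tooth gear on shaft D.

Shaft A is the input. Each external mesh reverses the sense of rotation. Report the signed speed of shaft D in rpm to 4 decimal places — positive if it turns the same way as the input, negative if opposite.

Stage 1 [73T→67T]: ω = 2449.0000×73/67 = 2668.3134 rpm, dir flips to −; running = −2668.3134
Stage 2 [95T→91T]: ω = 2668.3134×95/91 = 2785.6019 rpm, dir flips to +; running = +2785.6019
Stage 3 [91T→38T]: ω = 2785.6019×91/38 = 6670.7836 rpm, dir flips to −; running = −6670.7836

-6670.7836 rpm (opposite to input, |ω| = 6670.7836 rpm)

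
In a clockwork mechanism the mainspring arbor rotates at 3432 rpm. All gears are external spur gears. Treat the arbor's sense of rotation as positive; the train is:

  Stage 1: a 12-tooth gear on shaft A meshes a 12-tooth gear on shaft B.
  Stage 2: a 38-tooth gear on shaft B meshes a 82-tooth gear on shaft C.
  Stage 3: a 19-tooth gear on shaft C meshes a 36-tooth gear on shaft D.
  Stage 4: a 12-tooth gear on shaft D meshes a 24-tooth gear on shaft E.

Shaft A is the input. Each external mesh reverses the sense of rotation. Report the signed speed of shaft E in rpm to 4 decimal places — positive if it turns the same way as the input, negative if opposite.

+419.6992 rpm (same as input, |ω| = 419.6992 rpm)

Stage 1 [12T→12T]: ω = 3432.0000×12/12 = 3432.0000 rpm, dir flips to −; running = −3432.0000
Stage 2 [38T→82T]: ω = 3432.0000×38/82 = 1590.4390 rpm, dir flips to +; running = +1590.4390
Stage 3 [19T→36T]: ω = 1590.4390×19/36 = 839.3984 rpm, dir flips to −; running = −839.3984
Stage 4 [12T→24T]: ω = 839.3984×12/24 = 419.6992 rpm, dir flips to +; running = +419.6992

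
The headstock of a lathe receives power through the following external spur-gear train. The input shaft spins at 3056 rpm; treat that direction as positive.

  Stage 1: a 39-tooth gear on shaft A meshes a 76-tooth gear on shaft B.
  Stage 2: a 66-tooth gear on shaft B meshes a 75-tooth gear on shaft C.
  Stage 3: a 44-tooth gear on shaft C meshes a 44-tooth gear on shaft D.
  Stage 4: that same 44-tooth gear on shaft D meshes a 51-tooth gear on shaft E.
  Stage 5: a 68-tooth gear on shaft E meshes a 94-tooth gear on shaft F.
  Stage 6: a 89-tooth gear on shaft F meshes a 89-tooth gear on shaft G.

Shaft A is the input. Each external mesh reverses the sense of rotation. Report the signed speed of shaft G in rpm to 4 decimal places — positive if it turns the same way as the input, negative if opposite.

+861.2924 rpm (same as input, |ω| = 861.2924 rpm)

Stage 1 [39T→76T]: ω = 3056.0000×39/76 = 1568.2105 rpm, dir flips to −; running = −1568.2105
Stage 2 [66T→75T]: ω = 1568.2105×66/75 = 1380.0253 rpm, dir flips to +; running = +1380.0253
Stage 3 [44T→44T]: ω = 1380.0253×44/44 = 1380.0253 rpm, dir flips to −; running = −1380.0253
Stage 4 [44T→51T]: ω = 1380.0253×44/51 = 1190.6100 rpm, dir flips to +; running = +1190.6100
Stage 5 [68T→94T]: ω = 1190.6100×68/94 = 861.2924 rpm, dir flips to −; running = −861.2924
Stage 6 [89T→89T]: ω = 861.2924×89/89 = 861.2924 rpm, dir flips to +; running = +861.2924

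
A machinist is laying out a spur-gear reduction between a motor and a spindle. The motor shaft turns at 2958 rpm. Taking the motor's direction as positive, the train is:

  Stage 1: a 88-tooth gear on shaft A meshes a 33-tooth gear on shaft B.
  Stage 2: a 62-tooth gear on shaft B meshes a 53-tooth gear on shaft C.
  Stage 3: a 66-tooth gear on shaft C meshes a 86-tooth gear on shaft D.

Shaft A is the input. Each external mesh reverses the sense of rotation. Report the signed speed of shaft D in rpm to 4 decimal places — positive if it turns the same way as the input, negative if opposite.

Stage 1 [88T→33T]: ω = 2958.0000×88/33 = 7888.0000 rpm, dir flips to −; running = −7888.0000
Stage 2 [62T→53T]: ω = 7888.0000×62/53 = 9227.4717 rpm, dir flips to +; running = +9227.4717
Stage 3 [66T→86T]: ω = 9227.4717×66/86 = 7081.5480 rpm, dir flips to −; running = −7081.5480

-7081.5480 rpm (opposite to input, |ω| = 7081.5480 rpm)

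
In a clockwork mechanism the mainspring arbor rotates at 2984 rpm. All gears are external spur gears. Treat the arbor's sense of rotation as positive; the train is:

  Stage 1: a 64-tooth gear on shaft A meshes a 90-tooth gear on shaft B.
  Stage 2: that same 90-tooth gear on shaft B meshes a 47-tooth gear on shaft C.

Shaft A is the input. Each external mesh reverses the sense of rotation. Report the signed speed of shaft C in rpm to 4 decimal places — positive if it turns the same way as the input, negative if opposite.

Stage 1 [64T→90T]: ω = 2984.0000×64/90 = 2121.9556 rpm, dir flips to −; running = −2121.9556
Stage 2 [90T→47T]: ω = 2121.9556×90/47 = 4063.3191 rpm, dir flips to +; running = +4063.3191

+4063.3191 rpm (same as input, |ω| = 4063.3191 rpm)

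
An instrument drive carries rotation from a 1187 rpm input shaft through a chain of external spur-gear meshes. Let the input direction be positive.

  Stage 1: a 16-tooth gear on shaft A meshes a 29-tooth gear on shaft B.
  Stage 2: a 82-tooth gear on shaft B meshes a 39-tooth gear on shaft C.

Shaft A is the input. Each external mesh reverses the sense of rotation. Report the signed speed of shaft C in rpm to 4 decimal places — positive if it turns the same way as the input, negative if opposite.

Stage 1 [16T→29T]: ω = 1187.0000×16/29 = 654.8966 rpm, dir flips to −; running = −654.8966
Stage 2 [82T→39T]: ω = 654.8966×82/39 = 1376.9620 rpm, dir flips to +; running = +1376.9620

+1376.9620 rpm (same as input, |ω| = 1376.9620 rpm)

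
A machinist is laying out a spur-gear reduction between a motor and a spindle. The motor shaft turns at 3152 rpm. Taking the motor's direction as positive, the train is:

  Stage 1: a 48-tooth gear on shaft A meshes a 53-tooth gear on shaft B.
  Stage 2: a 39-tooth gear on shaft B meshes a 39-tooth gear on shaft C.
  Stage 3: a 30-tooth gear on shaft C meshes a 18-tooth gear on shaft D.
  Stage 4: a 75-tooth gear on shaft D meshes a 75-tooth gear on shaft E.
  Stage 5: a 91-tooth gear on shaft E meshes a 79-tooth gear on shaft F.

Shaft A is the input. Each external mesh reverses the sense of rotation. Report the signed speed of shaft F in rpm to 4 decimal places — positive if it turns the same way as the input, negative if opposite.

Stage 1 [48T→53T]: ω = 3152.0000×48/53 = 2854.6415 rpm, dir flips to −; running = −2854.6415
Stage 2 [39T→39T]: ω = 2854.6415×39/39 = 2854.6415 rpm, dir flips to +; running = +2854.6415
Stage 3 [30T→18T]: ω = 2854.6415×30/18 = 4757.7358 rpm, dir flips to −; running = −4757.7358
Stage 4 [75T→75T]: ω = 4757.7358×75/75 = 4757.7358 rpm, dir flips to +; running = +4757.7358
Stage 5 [91T→79T]: ω = 4757.7358×91/79 = 5480.4299 rpm, dir flips to −; running = −5480.4299

-5480.4299 rpm (opposite to input, |ω| = 5480.4299 rpm)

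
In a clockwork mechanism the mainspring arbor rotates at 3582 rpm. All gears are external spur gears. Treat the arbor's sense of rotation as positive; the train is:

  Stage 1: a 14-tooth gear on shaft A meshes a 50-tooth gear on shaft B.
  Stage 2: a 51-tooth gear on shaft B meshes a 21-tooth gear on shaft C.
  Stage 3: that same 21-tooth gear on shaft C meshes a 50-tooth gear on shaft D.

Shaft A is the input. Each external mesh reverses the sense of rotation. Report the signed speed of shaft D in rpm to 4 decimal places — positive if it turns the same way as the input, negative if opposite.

-1023.0192 rpm (opposite to input, |ω| = 1023.0192 rpm)

Stage 1 [14T→50T]: ω = 3582.0000×14/50 = 1002.9600 rpm, dir flips to −; running = −1002.9600
Stage 2 [51T→21T]: ω = 1002.9600×51/21 = 2435.7600 rpm, dir flips to +; running = +2435.7600
Stage 3 [21T→50T]: ω = 2435.7600×21/50 = 1023.0192 rpm, dir flips to −; running = −1023.0192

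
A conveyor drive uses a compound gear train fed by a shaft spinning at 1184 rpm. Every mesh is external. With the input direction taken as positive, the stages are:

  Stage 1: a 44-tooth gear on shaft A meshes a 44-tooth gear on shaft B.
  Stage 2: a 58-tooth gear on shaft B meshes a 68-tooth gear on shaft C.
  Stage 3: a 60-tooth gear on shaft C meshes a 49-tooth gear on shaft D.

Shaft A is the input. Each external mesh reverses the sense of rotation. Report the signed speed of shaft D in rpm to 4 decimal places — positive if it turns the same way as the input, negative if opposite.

Stage 1 [44T→44T]: ω = 1184.0000×44/44 = 1184.0000 rpm, dir flips to −; running = −1184.0000
Stage 2 [58T→68T]: ω = 1184.0000×58/68 = 1009.8824 rpm, dir flips to +; running = +1009.8824
Stage 3 [60T→49T]: ω = 1009.8824×60/49 = 1236.5906 rpm, dir flips to −; running = −1236.5906

-1236.5906 rpm (opposite to input, |ω| = 1236.5906 rpm)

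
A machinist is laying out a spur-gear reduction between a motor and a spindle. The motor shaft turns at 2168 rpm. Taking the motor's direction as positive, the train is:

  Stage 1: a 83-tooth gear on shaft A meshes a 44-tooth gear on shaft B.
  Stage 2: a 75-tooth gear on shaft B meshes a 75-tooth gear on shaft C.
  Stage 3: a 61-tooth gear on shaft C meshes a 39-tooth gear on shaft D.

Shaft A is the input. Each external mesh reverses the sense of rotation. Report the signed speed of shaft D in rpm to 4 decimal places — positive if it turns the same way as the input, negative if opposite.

Stage 1 [83T→44T]: ω = 2168.0000×83/44 = 4089.6364 rpm, dir flips to −; running = −4089.6364
Stage 2 [75T→75T]: ω = 4089.6364×75/75 = 4089.6364 rpm, dir flips to +; running = +4089.6364
Stage 3 [61T→39T]: ω = 4089.6364×61/39 = 6396.6107 rpm, dir flips to −; running = −6396.6107

-6396.6107 rpm (opposite to input, |ω| = 6396.6107 rpm)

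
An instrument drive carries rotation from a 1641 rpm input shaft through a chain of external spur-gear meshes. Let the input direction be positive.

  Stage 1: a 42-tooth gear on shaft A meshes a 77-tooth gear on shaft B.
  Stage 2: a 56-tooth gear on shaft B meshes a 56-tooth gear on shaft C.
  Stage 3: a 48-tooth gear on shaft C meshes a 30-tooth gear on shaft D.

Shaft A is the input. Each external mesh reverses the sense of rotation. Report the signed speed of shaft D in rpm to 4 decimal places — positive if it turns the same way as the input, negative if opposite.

Stage 1 [42T→77T]: ω = 1641.0000×42/77 = 895.0909 rpm, dir flips to −; running = −895.0909
Stage 2 [56T→56T]: ω = 895.0909×56/56 = 895.0909 rpm, dir flips to +; running = +895.0909
Stage 3 [48T→30T]: ω = 895.0909×48/30 = 1432.1455 rpm, dir flips to −; running = −1432.1455

-1432.1455 rpm (opposite to input, |ω| = 1432.1455 rpm)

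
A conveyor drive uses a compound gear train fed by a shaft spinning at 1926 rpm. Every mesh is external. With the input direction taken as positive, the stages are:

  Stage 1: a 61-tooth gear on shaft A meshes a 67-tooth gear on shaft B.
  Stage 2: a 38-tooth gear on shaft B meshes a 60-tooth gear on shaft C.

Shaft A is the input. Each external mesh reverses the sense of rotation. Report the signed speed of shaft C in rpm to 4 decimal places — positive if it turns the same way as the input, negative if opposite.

Stage 1 [61T→67T]: ω = 1926.0000×61/67 = 1753.5224 rpm, dir flips to −; running = −1753.5224
Stage 2 [38T→60T]: ω = 1753.5224×38/60 = 1110.5642 rpm, dir flips to +; running = +1110.5642

+1110.5642 rpm (same as input, |ω| = 1110.5642 rpm)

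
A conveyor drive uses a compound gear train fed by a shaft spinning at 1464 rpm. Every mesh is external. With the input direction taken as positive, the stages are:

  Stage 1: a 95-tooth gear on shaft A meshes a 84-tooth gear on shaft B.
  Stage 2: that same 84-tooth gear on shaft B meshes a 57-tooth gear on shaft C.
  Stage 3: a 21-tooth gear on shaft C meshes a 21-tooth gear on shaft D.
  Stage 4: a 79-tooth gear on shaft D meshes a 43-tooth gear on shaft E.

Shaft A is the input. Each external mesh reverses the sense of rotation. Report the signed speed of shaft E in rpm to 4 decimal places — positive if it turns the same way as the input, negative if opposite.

+4482.7907 rpm (same as input, |ω| = 4482.7907 rpm)

Stage 1 [95T→84T]: ω = 1464.0000×95/84 = 1655.7143 rpm, dir flips to −; running = −1655.7143
Stage 2 [84T→57T]: ω = 1655.7143×84/57 = 2440.0000 rpm, dir flips to +; running = +2440.0000
Stage 3 [21T→21T]: ω = 2440.0000×21/21 = 2440.0000 rpm, dir flips to −; running = −2440.0000
Stage 4 [79T→43T]: ω = 2440.0000×79/43 = 4482.7907 rpm, dir flips to +; running = +4482.7907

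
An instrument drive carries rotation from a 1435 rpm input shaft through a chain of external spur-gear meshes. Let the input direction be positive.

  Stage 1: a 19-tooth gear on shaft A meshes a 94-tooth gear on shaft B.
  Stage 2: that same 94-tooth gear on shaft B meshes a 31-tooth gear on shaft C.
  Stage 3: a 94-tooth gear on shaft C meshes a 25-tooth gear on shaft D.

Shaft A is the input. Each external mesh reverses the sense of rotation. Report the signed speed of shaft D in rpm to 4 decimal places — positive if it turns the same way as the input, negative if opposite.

Stage 1 [19T→94T]: ω = 1435.0000×19/94 = 290.0532 rpm, dir flips to −; running = −290.0532
Stage 2 [94T→31T]: ω = 290.0532×94/31 = 879.5161 rpm, dir flips to +; running = +879.5161
Stage 3 [94T→25T]: ω = 879.5161×94/25 = 3306.9806 rpm, dir flips to −; running = −3306.9806

-3306.9806 rpm (opposite to input, |ω| = 3306.9806 rpm)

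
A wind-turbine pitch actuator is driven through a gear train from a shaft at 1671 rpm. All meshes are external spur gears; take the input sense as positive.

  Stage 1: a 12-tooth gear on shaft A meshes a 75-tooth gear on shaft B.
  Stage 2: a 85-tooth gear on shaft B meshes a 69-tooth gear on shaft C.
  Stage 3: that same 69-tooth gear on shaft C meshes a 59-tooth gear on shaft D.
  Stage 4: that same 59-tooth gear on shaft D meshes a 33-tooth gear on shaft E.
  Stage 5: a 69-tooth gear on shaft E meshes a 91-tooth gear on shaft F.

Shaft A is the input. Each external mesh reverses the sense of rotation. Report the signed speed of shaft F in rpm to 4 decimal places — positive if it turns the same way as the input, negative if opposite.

Stage 1 [12T→75T]: ω = 1671.0000×12/75 = 267.3600 rpm, dir flips to −; running = −267.3600
Stage 2 [85T→69T]: ω = 267.3600×85/69 = 329.3565 rpm, dir flips to +; running = +329.3565
Stage 3 [69T→59T]: ω = 329.3565×69/59 = 385.1797 rpm, dir flips to −; running = −385.1797
Stage 4 [59T→33T]: ω = 385.1797×59/33 = 688.6545 rpm, dir flips to +; running = +688.6545
Stage 5 [69T→91T]: ω = 688.6545×69/91 = 522.1666 rpm, dir flips to −; running = −522.1666

-522.1666 rpm (opposite to input, |ω| = 522.1666 rpm)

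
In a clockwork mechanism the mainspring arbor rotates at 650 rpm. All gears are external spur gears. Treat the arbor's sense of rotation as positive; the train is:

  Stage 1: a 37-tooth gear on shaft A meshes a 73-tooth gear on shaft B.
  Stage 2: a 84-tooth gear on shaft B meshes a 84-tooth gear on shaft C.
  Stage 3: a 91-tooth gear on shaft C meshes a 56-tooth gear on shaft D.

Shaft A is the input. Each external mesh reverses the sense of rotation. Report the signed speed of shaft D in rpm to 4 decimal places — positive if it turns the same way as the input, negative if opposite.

Stage 1 [37T→73T]: ω = 650.0000×37/73 = 329.4521 rpm, dir flips to −; running = −329.4521
Stage 2 [84T→84T]: ω = 329.4521×84/84 = 329.4521 rpm, dir flips to +; running = +329.4521
Stage 3 [91T→56T]: ω = 329.4521×91/56 = 535.3596 rpm, dir flips to −; running = −535.3596

-535.3596 rpm (opposite to input, |ω| = 535.3596 rpm)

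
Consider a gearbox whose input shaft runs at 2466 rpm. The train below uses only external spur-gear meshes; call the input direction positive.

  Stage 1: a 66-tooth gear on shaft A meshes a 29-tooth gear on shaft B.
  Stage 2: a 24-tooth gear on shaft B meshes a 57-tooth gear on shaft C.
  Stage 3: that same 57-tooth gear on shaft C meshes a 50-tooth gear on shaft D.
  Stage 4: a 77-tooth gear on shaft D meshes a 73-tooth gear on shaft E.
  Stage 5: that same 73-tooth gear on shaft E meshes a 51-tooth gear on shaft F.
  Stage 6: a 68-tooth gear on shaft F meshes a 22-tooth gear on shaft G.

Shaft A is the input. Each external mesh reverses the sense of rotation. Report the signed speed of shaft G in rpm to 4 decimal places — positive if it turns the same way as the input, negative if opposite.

Stage 1 [66T→29T]: ω = 2466.0000×66/29 = 5612.2759 rpm, dir flips to −; running = −5612.2759
Stage 2 [24T→57T]: ω = 5612.2759×24/57 = 2363.0635 rpm, dir flips to +; running = +2363.0635
Stage 3 [57T→50T]: ω = 2363.0635×57/50 = 2693.8924 rpm, dir flips to −; running = −2693.8924
Stage 4 [77T→73T]: ω = 2693.8924×77/73 = 2841.5030 rpm, dir flips to +; running = +2841.5030
Stage 5 [73T→51T]: ω = 2841.5030×73/51 = 4067.2493 rpm, dir flips to −; running = −4067.2493
Stage 6 [68T→22T]: ω = 4067.2493×68/22 = 12571.4979 rpm, dir flips to +; running = +12571.4979

+12571.4979 rpm (same as input, |ω| = 12571.4979 rpm)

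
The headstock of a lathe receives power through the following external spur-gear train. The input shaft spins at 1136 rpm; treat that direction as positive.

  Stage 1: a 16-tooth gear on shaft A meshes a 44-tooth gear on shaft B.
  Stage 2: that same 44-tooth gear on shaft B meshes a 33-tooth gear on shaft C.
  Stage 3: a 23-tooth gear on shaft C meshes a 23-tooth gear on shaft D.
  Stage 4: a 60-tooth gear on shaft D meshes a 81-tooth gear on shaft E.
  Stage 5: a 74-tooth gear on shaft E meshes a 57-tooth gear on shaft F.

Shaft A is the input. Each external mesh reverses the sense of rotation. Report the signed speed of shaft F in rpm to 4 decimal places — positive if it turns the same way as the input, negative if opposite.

-529.6726 rpm (opposite to input, |ω| = 529.6726 rpm)

Stage 1 [16T→44T]: ω = 1136.0000×16/44 = 413.0909 rpm, dir flips to −; running = −413.0909
Stage 2 [44T→33T]: ω = 413.0909×44/33 = 550.7879 rpm, dir flips to +; running = +550.7879
Stage 3 [23T→23T]: ω = 550.7879×23/23 = 550.7879 rpm, dir flips to −; running = −550.7879
Stage 4 [60T→81T]: ω = 550.7879×60/81 = 407.9910 rpm, dir flips to +; running = +407.9910
Stage 5 [74T→57T]: ω = 407.9910×74/57 = 529.6726 rpm, dir flips to −; running = −529.6726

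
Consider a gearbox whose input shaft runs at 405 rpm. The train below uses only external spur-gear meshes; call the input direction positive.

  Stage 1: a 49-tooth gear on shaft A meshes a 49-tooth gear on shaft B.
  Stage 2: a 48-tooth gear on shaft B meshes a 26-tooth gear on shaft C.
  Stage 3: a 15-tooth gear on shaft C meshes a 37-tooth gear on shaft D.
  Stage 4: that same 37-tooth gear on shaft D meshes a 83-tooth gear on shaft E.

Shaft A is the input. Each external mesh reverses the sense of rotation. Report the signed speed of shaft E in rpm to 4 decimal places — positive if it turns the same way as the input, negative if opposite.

Stage 1 [49T→49T]: ω = 405.0000×49/49 = 405.0000 rpm, dir flips to −; running = −405.0000
Stage 2 [48T→26T]: ω = 405.0000×48/26 = 747.6923 rpm, dir flips to +; running = +747.6923
Stage 3 [15T→37T]: ω = 747.6923×15/37 = 303.1185 rpm, dir flips to −; running = −303.1185
Stage 4 [37T→83T]: ω = 303.1185×37/83 = 135.1251 rpm, dir flips to +; running = +135.1251

+135.1251 rpm (same as input, |ω| = 135.1251 rpm)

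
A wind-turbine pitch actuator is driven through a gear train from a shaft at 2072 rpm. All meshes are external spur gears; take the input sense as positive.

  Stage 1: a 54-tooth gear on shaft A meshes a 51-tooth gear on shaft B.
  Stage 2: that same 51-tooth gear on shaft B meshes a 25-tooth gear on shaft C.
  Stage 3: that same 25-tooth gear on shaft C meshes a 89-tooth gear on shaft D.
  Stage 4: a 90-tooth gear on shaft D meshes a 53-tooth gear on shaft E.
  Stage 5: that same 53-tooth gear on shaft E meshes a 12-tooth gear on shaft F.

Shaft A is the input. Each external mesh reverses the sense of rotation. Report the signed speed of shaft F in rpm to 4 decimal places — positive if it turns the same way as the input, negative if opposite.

-9428.7640 rpm (opposite to input, |ω| = 9428.7640 rpm)

Stage 1 [54T→51T]: ω = 2072.0000×54/51 = 2193.8824 rpm, dir flips to −; running = −2193.8824
Stage 2 [51T→25T]: ω = 2193.8824×51/25 = 4475.5200 rpm, dir flips to +; running = +4475.5200
Stage 3 [25T→89T]: ω = 4475.5200×25/89 = 1257.1685 rpm, dir flips to −; running = −1257.1685
Stage 4 [90T→53T]: ω = 1257.1685×90/53 = 2134.8145 rpm, dir flips to +; running = +2134.8145
Stage 5 [53T→12T]: ω = 2134.8145×53/12 = 9428.7640 rpm, dir flips to −; running = −9428.7640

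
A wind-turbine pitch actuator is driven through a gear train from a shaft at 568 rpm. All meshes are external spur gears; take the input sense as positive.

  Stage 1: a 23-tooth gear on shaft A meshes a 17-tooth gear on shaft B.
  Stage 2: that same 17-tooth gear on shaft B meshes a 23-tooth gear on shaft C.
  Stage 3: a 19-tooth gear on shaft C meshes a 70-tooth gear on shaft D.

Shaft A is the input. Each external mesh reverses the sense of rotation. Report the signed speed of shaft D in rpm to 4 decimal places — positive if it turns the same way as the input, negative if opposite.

Stage 1 [23T→17T]: ω = 568.0000×23/17 = 768.4706 rpm, dir flips to −; running = −768.4706
Stage 2 [17T→23T]: ω = 768.4706×17/23 = 568.0000 rpm, dir flips to +; running = +568.0000
Stage 3 [19T→70T]: ω = 568.0000×19/70 = 154.1714 rpm, dir flips to −; running = −154.1714

-154.1714 rpm (opposite to input, |ω| = 154.1714 rpm)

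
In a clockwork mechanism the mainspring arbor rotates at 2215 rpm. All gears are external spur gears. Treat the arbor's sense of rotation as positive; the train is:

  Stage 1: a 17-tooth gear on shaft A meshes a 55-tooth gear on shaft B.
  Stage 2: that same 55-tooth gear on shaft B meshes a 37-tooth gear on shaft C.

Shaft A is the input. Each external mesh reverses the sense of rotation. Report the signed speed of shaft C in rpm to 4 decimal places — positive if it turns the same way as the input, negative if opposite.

Stage 1 [17T→55T]: ω = 2215.0000×17/55 = 684.6364 rpm, dir flips to −; running = −684.6364
Stage 2 [55T→37T]: ω = 684.6364×55/37 = 1017.7027 rpm, dir flips to +; running = +1017.7027

+1017.7027 rpm (same as input, |ω| = 1017.7027 rpm)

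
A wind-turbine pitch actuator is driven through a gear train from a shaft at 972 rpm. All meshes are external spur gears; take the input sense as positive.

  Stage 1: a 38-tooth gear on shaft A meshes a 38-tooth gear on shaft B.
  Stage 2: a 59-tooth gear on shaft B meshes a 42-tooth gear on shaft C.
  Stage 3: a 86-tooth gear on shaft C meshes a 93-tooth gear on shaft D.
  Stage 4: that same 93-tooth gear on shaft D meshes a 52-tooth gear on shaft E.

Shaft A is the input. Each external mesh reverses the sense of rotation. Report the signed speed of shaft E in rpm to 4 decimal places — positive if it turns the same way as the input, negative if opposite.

Stage 1 [38T→38T]: ω = 972.0000×38/38 = 972.0000 rpm, dir flips to −; running = −972.0000
Stage 2 [59T→42T]: ω = 972.0000×59/42 = 1365.4286 rpm, dir flips to +; running = +1365.4286
Stage 3 [86T→93T]: ω = 1365.4286×86/93 = 1262.6544 rpm, dir flips to −; running = −1262.6544
Stage 4 [93T→52T]: ω = 1262.6544×93/52 = 2258.2088 rpm, dir flips to +; running = +2258.2088

+2258.2088 rpm (same as input, |ω| = 2258.2088 rpm)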